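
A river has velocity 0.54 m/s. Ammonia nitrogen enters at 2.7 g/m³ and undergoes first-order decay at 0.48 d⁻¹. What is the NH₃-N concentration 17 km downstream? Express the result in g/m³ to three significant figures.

Travel time t = 17 km / 0.54 m/s = 1.7e+04/0.54 = 3.148e+04 s = 0.3644 d.
First-order decay: C = 2.7·exp(−0.48·0.3644) = 2.7·0.8395 = 2.267 g/m³.

2.27 g/m³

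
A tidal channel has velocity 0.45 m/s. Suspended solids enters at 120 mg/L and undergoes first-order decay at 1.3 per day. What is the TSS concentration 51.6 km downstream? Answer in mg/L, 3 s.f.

21.4 mg/L

Travel time t = 51.6 km / 0.45 m/s = 5.16e+04/0.45 = 1.147e+05 s = 1.327 d.
First-order decay: C = 120·exp(−1.3·1.327) = 120·0.1781 = 21.37 mg/L.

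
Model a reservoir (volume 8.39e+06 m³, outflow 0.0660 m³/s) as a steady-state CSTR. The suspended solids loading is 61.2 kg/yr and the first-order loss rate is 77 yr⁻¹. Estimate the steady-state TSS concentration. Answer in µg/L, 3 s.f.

0.0944 µg/L

Outflow Q = 0.0660 m³/s × 3.156e+07 s/yr = 2.083e+06 m³/yr.
Steady-state CSTR mass balance: W = Q·C + k·V·C, so C = W/(Q + kV).
Q + kV = 2.083e+06 + 77·8.39e+06 = 6.481e+08 m³/yr.
C = 61.2/6.481e+08 = 9.443e-08 kg/m³ = 9.443e-05 mg/L = 0.09443 µg/L.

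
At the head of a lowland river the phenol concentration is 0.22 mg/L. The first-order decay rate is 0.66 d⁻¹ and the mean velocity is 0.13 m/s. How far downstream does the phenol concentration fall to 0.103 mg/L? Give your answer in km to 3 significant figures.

From C = C₀·e^(−kt), t = ln(C₀/C)/k = ln(0.22/0.103)/0.66 = 0.7589/0.66 = 1.15 d.
Distance = v·t = 0.13 m/s × 9.935e+04 s = 1.292e+04 m = 12.92 km.

12.9 km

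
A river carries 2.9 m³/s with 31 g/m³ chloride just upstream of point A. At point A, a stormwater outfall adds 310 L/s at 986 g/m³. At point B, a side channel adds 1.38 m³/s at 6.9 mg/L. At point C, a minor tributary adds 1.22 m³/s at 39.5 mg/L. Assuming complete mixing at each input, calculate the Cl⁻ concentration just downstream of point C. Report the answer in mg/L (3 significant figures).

78.0 mg/L

310 L/s = 0.31 m³/s.
After input A: C = (2.9·31 + 0.31·986) / 3.21 = 123.2 mg/L.
After input B: C = (3.21·123.2 + 1.38·6.9) / 4.59 = 88.25 mg/L.
After input C: C = (4.59·88.25 + 1.22·39.5) / 5.81 = 78.02 mg/L.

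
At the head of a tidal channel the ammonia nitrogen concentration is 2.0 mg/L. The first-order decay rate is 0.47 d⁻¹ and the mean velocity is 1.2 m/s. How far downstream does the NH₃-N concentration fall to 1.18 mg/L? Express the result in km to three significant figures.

From C = C₀·e^(−kt), t = ln(C₀/C)/k = ln(2.0/1.18)/0.47 = 0.5276/0.47 = 1.123 d.
Distance = v·t = 1.2 m/s × 9.699e+04 s = 1.164e+05 m = 116.4 km.

116 km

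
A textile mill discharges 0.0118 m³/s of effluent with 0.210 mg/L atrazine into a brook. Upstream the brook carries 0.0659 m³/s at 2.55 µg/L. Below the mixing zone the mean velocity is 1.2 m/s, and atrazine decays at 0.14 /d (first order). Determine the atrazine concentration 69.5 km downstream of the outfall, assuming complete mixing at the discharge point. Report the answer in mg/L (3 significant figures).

2.55 µg/L = 0.00255 mg/L.
After complete mixing, C₀ = (0.0118·0.21 + 0.0659·0.00255) / 0.0777 = 0.03405 mg/L.
Travel time t = 6.95e+04 m / 1.2 m/s = 5.792e+04 s = 0.6703 d.
C = 0.03405·exp(−0.14·0.6703) = 0.03405·0.9104 = 0.031 mg/L.

0.0310 mg/L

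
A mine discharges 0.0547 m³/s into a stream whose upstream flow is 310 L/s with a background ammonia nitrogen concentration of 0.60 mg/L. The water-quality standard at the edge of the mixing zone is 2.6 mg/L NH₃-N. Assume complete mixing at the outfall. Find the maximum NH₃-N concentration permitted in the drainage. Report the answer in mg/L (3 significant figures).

310 L/s = 0.31 m³/s.
Mass balance: 2.6·0.3647 = 0.0547·Cₑ + 0.31·0.6.
Cₑ = (0.9482 − 0.186) / 0.0547 = 13.93 mg/L.

13.9 mg/L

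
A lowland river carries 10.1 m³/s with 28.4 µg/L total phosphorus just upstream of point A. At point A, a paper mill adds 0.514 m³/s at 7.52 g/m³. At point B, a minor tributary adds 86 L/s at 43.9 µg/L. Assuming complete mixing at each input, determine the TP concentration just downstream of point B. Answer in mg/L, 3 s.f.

28.4 µg/L = 0.0284 mg/L.
After input A: C = (10.1·0.0284 + 0.514·7.52) / 10.61 = 0.3912 mg/L.
86 L/s = 0.086 m³/s.
43.9 µg/L = 0.0439 mg/L.
After input B: C = (10.61·0.3912 + 0.086·0.0439) / 10.7 = 0.3884 mg/L.

0.388 mg/L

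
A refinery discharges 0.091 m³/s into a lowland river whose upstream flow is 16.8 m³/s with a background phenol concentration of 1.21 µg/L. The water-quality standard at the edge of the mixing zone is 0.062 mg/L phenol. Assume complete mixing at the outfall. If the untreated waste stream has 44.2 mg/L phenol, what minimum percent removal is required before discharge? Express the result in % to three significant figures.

1.21 µg/L = 0.00121 mg/L.
Mass balance: 0.062·16.89 = 0.091·Cₑ + 16.8·0.00121.
Cₑ = (1.047 − 0.02033) / 0.091 = 11.28 mg/L.
Required removal = 1 − 11.28/44.2 = 74.47 %.

74.5 %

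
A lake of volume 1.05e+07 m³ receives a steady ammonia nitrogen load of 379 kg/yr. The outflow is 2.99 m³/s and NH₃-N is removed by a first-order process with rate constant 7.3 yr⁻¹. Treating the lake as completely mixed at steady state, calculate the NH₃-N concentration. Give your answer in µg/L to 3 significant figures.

Outflow Q = 2.99 m³/s × 3.156e+07 s/yr = 9.436e+07 m³/yr.
Steady-state CSTR mass balance: W = Q·C + k·V·C, so C = W/(Q + kV).
Q + kV = 9.436e+07 + 7.3·1.05e+07 = 1.71e+08 m³/yr.
C = 379/1.71e+08 = 2.216e-06 kg/m³ = 0.002216 mg/L = 2.216 µg/L.

2.22 µg/L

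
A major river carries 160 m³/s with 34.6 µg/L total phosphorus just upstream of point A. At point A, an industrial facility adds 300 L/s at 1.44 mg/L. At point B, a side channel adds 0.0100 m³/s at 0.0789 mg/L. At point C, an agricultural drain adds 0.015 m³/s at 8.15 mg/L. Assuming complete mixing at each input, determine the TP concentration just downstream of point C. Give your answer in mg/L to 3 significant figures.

34.6 µg/L = 0.0346 mg/L.
300 L/s = 0.3 m³/s.
After input A: C = (160·0.0346 + 0.3·1.44) / 160.3 = 0.03723 mg/L.
After input B: C = (160.3·0.03723 + 0.01·0.0789) / 160.3 = 0.03723 mg/L.
After input C: C = (160.3·0.03723 + 0.015·8.15) / 160.3 = 0.03799 mg/L.

0.0380 mg/L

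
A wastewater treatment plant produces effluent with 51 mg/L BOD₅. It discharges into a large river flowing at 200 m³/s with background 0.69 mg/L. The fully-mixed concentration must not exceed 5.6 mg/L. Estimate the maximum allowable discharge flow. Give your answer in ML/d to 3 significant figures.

1870 ML/d

Mass balance at complete mixing: C_std·(Q_w + Q_r) = Q_w·C_e + Q_r·C_b.
Rearranging, Q_w = Q_r·(C_std − C_b)/(C_e − C_std) = 200·(5.6 − 0.69) / (51 − 5.6) = 21.63 m³/s.
= 1869 ML/d.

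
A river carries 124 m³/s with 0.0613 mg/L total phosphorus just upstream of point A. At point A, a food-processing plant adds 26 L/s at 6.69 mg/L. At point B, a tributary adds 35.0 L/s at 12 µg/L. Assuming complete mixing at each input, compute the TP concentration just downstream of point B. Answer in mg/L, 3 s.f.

26 L/s = 0.026 m³/s.
After input A: C = (124·0.0613 + 0.026·6.69) / 124 = 0.06269 mg/L.
35.0 L/s = 0.035 m³/s.
12 µg/L = 0.012 mg/L.
After input B: C = (124·0.06269 + 0.035·0.012) / 124.1 = 0.06268 mg/L.

0.0627 mg/L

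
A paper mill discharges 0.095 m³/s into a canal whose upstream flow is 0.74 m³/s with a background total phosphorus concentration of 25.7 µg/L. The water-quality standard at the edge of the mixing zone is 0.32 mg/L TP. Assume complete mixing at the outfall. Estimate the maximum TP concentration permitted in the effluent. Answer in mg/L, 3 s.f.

2.61 mg/L

25.7 µg/L = 0.0257 mg/L.
Mass balance: 0.32·0.835 = 0.095·Cₑ + 0.74·0.0257.
Cₑ = (0.2672 − 0.01902) / 0.095 = 2.612 mg/L.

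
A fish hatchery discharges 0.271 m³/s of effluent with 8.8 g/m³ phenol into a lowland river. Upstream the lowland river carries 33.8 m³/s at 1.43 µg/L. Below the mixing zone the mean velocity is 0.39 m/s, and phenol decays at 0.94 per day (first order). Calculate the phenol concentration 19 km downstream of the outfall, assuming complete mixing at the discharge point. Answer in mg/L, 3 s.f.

0.0420 mg/L

1.43 µg/L = 0.00143 mg/L.
After complete mixing, C₀ = (0.271·8.8 + 33.8·0.00143) / 34.07 = 0.07141 mg/L.
Travel time t = 1.9e+04 m / 0.39 m/s = 4.872e+04 s = 0.5639 d.
C = 0.07141·exp(−0.94·0.5639) = 0.07141·0.5886 = 0.04203 mg/L.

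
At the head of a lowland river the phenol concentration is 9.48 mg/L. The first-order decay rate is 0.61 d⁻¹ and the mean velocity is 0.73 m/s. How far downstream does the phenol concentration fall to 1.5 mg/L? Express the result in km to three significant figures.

From C = C₀·e^(−kt), t = ln(C₀/C)/k = ln(9.48/1.5)/0.61 = 1.844/0.61 = 3.022 d.
Distance = v·t = 0.73 m/s × 2.611e+05 s = 1.906e+05 m = 190.6 km.

191 km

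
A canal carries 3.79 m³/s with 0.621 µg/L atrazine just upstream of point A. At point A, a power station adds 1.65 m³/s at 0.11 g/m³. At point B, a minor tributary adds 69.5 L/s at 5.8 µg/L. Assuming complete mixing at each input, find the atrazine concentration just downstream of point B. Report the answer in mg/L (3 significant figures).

0.0334 mg/L

0.621 µg/L = 0.000621 mg/L.
After input A: C = (3.79·0.000621 + 1.65·0.11) / 5.44 = 0.0338 mg/L.
69.5 L/s = 0.0695 m³/s.
5.8 µg/L = 0.0058 mg/L.
After input B: C = (5.44·0.0338 + 0.0695·0.0058) / 5.509 = 0.03344 mg/L.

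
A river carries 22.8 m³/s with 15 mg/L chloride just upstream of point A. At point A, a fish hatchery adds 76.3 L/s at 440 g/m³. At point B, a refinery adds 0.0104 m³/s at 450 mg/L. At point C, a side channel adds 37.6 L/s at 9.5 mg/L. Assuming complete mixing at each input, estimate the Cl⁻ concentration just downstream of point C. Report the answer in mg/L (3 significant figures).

76.3 L/s = 0.0763 m³/s.
After input A: C = (22.8·15 + 0.0763·440) / 22.88 = 16.42 mg/L.
After input B: C = (22.88·16.42 + 0.0104·450) / 22.89 = 16.61 mg/L.
37.6 L/s = 0.0376 m³/s.
After input C: C = (22.89·16.61 + 0.0376·9.5) / 22.92 = 16.6 mg/L.

16.6 mg/L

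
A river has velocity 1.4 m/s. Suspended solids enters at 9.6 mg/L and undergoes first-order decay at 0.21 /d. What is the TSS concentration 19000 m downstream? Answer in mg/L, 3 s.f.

Travel time t = 19000 m / 1.4 m/s = 1.9e+04/1.4 = 1.357e+04 s = 0.1571 d.
First-order decay: C = 9.6·exp(−0.21·0.1571) = 9.6·0.9676 = 9.288 mg/L.

9.29 mg/L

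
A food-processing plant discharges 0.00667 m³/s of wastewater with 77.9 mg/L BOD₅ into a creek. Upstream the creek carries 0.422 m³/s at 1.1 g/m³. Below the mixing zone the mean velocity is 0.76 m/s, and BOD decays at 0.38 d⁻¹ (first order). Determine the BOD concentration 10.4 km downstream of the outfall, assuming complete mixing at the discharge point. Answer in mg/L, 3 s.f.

After complete mixing, C₀ = (0.00667·77.9 + 0.422·1.1) / 0.4287 = 2.295 mg/L.
Travel time t = 1.04e+04 m / 0.76 m/s = 1.368e+04 s = 0.1584 d.
C = 2.295·exp(−0.38·0.1584) = 2.295·0.9416 = 2.161 mg/L.

2.16 mg/L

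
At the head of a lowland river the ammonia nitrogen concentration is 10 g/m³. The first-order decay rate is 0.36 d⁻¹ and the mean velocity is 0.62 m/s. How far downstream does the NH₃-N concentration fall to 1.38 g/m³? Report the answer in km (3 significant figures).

295 km

From C = C₀·e^(−kt), t = ln(C₀/C)/k = ln(10/1.38)/0.36 = 1.981/0.36 = 5.501 d.
Distance = v·t = 0.62 m/s × 4.753e+05 s = 2.947e+05 m = 294.7 km.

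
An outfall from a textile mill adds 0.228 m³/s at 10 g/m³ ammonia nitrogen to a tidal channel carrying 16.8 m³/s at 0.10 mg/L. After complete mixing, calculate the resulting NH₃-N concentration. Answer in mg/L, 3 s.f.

Flow-weighted mixing gives C = (0.228·10 + 16.8·0.1) / (0.228 + 16.8) = 3.96/17.03 = 0.2326 mg/L.

0.233 mg/L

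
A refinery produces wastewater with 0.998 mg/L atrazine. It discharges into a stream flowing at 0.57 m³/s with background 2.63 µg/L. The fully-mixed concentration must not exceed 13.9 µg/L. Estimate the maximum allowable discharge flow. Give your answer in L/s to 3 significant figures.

6.53 L/s

2.63 µg/L = 0.00263 mg/L.
13.9 µg/L = 0.0139 mg/L.
Mass balance at complete mixing: C_std·(Q_w + Q_r) = Q_w·C_e + Q_r·C_b.
Rearranging, Q_w = Q_r·(C_std − C_b)/(C_e − C_std) = 0.57·(0.0139 − 0.00263) / (0.998 − 0.0139) = 0.006528 m³/s.
= 6.528 L/s.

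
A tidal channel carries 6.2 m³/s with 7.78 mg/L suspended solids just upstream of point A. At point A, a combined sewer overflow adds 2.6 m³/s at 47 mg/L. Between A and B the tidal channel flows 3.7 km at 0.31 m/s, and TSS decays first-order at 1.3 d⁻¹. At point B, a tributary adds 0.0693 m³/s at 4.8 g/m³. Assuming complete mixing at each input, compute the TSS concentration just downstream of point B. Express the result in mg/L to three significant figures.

16.1 mg/L

After input A: C = (6.2·7.78 + 2.6·47) / 8.8 = 19.37 mg/L.
Over the 3.7 km reach to input B (t = 1.194e+04 s = 0.1381 d), decay gives C = 19.37·exp(−1.3·0.1381) = 16.18 mg/L.
After input B: C = (8.8·16.18 + 0.0693·4.8) / 8.869 = 16.1 mg/L.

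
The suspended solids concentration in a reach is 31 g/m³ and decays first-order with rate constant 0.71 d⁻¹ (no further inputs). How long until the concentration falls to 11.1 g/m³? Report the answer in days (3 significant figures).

1.45 d

t = ln(C₀/C)/k = ln(31/11.1)/0.71 = 1.027/0.71 = 1.447 d.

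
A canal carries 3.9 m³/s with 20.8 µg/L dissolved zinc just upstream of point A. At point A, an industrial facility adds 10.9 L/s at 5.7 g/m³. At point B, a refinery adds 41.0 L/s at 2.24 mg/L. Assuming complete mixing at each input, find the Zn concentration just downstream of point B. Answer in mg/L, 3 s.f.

20.8 µg/L = 0.0208 mg/L.
10.9 L/s = 0.0109 m³/s.
After input A: C = (3.9·0.0208 + 0.0109·5.7) / 3.911 = 0.03663 mg/L.
41.0 L/s = 0.041 m³/s.
After input B: C = (3.911·0.03663 + 0.041·2.24) / 3.952 = 0.05949 mg/L.

0.0595 mg/L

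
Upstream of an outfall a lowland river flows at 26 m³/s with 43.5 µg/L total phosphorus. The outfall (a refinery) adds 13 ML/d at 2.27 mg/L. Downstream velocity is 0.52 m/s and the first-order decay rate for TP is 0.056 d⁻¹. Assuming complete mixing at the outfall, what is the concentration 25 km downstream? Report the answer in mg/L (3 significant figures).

13 ML/d = 0.1505 m³/s.
43.5 µg/L = 0.0435 mg/L.
After complete mixing, C₀ = (0.1505·2.27 + 26·0.0435) / 26.15 = 0.05631 mg/L.
Travel time t = 2.5e+04 m / 0.52 m/s = 4.808e+04 s = 0.5564 d.
C = 0.05631·exp(−0.056·0.5564) = 0.05631·0.9693 = 0.05458 mg/L.

0.0546 mg/L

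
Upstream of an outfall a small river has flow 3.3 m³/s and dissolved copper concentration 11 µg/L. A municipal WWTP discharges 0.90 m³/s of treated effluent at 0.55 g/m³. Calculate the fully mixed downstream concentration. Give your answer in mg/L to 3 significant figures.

0.127 mg/L

11 µg/L = 0.011 mg/L.
Conservation of mass across the mixing zone: C = (0.9·0.55 + 3.3·0.011) / (0.9 + 3.3) = 0.5313/4.2 = 0.1265 mg/L.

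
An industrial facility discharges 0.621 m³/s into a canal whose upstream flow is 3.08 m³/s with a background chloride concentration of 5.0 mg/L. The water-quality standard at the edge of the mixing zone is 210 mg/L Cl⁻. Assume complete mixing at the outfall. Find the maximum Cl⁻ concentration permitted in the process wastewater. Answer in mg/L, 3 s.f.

1230 mg/L

Mass balance: 210·3.701 = 0.621·Cₑ + 3.08·5.
Cₑ = (777.2 − 15.4) / 0.621 = 1227 mg/L.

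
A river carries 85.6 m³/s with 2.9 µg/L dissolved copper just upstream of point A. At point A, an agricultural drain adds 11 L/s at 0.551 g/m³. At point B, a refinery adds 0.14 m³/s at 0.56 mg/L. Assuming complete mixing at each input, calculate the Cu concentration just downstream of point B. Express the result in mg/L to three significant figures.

2.9 µg/L = 0.0029 mg/L.
11 L/s = 0.011 m³/s.
After input A: C = (85.6·0.0029 + 0.011·0.551) / 85.61 = 0.00297 mg/L.
After input B: C = (85.61·0.00297 + 0.14·0.56) / 85.75 = 0.00388 mg/L.

0.00388 mg/L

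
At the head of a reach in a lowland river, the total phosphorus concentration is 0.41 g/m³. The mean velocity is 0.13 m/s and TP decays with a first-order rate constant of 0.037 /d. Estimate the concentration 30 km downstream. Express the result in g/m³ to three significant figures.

Travel time t = 30 km / 0.13 m/s = 3e+04/0.13 = 2.308e+05 s = 2.671 d.
First-order decay: C = 0.41·exp(−0.037·2.671) = 0.41·0.9059 = 0.3714 g/m³.

0.371 g/m³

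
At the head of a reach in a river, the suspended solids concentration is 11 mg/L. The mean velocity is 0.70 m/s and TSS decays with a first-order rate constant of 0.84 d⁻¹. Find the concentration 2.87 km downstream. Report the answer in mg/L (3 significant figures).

Travel time t = 2.87 km / 0.70 m/s = 2870/0.70 = 4100 s = 0.04745 d.
First-order decay: C = 11·exp(−0.84·0.04745) = 11·0.9609 = 10.57 mg/L.

10.6 mg/L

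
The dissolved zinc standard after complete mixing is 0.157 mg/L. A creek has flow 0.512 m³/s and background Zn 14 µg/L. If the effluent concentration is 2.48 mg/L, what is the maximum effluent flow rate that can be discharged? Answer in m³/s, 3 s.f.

14 µg/L = 0.014 mg/L.
Mass balance at complete mixing: C_std·(Q_w + Q_r) = Q_w·C_e + Q_r·C_b.
Rearranging, Q_w = Q_r·(C_std − C_b)/(C_e − C_std) = 0.512·(0.157 − 0.014) / (2.48 − 0.157) = 0.03152 m³/s.

0.0315 m³/s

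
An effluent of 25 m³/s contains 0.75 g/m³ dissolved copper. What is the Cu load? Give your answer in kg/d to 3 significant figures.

Mass flux = Q·C = 25 m³/s × 0.75 g/m³ = 18.75 g/s.
= 18.75 g/s × 86.4 = 1620 kg/d.

1620 kg/d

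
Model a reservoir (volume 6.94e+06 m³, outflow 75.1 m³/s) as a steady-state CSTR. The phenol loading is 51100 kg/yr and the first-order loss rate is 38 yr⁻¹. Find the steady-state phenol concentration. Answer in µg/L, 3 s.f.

Outflow Q = 75.1 m³/s × 3.156e+07 s/yr = 2.37e+09 m³/yr.
Steady-state CSTR mass balance: W = Q·C + k·V·C, so C = W/(Q + kV).
Q + kV = 2.37e+09 + 38·6.94e+06 = 2.634e+09 m³/yr.
C = 51100/2.634e+09 = 1.94e-05 kg/m³ = 0.0194 mg/L = 19.4 µg/L.

19.4 µg/L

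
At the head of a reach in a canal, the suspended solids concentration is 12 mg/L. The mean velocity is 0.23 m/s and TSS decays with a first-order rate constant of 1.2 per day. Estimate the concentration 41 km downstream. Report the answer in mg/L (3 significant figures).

Travel time t = 41 km / 0.23 m/s = 4.1e+04/0.23 = 1.783e+05 s = 2.063 d.
First-order decay: C = 12·exp(−1.2·2.063) = 12·0.08409 = 1.009 mg/L.

1.01 mg/L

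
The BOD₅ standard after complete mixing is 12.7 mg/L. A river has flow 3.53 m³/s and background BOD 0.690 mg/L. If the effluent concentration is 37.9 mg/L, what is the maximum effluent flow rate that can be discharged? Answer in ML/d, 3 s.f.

Mass balance at complete mixing: C_std·(Q_w + Q_r) = Q_w·C_e + Q_r·C_b.
Rearranging, Q_w = Q_r·(C_std − C_b)/(C_e − C_std) = 3.53·(12.7 − 0.69) / (37.9 − 12.7) = 1.682 m³/s.
= 145.4 ML/d.

145 ML/d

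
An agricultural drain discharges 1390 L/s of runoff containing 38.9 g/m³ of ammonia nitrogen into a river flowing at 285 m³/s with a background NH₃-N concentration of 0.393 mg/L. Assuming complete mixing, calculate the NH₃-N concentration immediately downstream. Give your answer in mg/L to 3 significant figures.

0.580 mg/L

1390 L/s = 1.39 m³/s.
Conservation of mass across the mixing zone: C = (1.39·38.9 + 285·0.393) / (1.39 + 285) = 166.1/286.4 = 0.5799 mg/L.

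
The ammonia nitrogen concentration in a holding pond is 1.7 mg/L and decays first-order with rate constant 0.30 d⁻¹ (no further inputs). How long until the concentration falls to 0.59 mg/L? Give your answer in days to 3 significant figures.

t = ln(C₀/C)/k = ln(1.7/0.59)/0.30 = 1.058/0.30 = 3.528 d.

3.53 d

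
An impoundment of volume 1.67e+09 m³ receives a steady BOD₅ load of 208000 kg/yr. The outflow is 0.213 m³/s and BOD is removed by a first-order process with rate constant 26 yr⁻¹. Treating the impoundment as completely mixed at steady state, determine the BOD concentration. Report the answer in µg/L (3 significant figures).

Outflow Q = 0.213 m³/s × 3.156e+07 s/yr = 6.722e+06 m³/yr.
Steady-state CSTR mass balance: W = Q·C + k·V·C, so C = W/(Q + kV).
Q + kV = 6.722e+06 + 26·1.67e+09 = 4.343e+10 m³/yr.
C = 208000/4.343e+10 = 4.79e-06 kg/m³ = 0.00479 mg/L = 4.79 µg/L.

4.79 µg/L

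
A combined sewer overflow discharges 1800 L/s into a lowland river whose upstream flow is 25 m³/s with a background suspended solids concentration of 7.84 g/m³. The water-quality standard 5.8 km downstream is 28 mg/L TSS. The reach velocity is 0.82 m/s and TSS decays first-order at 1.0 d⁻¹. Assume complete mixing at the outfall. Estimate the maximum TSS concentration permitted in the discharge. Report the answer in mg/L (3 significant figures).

344 mg/L

1800 L/s = 1.8 m³/s.
Travel time to the compliance point: t = 5800/0.82 = 7073 s = 0.08187 d; decay factor exp(−1.0·0.08187) = 0.9214.
So the concentration just after mixing may be at most 28/0.9214 = 30.39 mg/L.
Mass balance: 30.39·26.8 = 1.8·Cₑ + 25·7.84.
Cₑ = (814.4 − 196) / 1.8 = 343.6 mg/L.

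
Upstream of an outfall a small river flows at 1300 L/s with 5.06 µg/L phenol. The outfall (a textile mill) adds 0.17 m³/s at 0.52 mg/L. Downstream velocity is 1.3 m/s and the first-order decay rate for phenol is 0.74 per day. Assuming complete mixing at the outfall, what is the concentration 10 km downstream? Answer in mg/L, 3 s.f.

1300 L/s = 1.3 m³/s.
5.06 µg/L = 0.00506 mg/L.
After complete mixing, C₀ = (0.17·0.52 + 1.3·0.00506) / 1.47 = 0.06461 mg/L.
Travel time t = 1e+04 m / 1.3 m/s = 7692 s = 0.08903 d.
C = 0.06461·exp(−0.74·0.08903) = 0.06461·0.9362 = 0.06049 mg/L.

0.0605 mg/L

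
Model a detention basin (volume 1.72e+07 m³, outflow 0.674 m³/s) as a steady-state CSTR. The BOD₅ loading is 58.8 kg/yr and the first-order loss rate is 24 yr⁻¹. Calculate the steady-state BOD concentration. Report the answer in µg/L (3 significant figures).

0.135 µg/L

Outflow Q = 0.674 m³/s × 3.156e+07 s/yr = 2.127e+07 m³/yr.
Steady-state CSTR mass balance: W = Q·C + k·V·C, so C = W/(Q + kV).
Q + kV = 2.127e+07 + 24·1.72e+07 = 4.341e+08 m³/yr.
C = 58.8/4.341e+08 = 1.355e-07 kg/m³ = 0.0001355 mg/L = 0.1355 µg/L.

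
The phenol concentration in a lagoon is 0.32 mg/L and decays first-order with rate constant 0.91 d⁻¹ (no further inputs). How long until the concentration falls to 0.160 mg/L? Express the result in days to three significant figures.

0.762 d

t = ln(C₀/C)/k = ln(0.32/0.160)/0.91 = 0.6931/0.91 = 0.7617 d.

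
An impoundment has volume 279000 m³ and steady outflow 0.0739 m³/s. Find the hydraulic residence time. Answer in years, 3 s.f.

Q = 0.0739 m³/s × 3.156e+07 s/yr = 2.332e+06 m³/yr.
Hydraulic residence time τ = V/Q = 279000/2.332e+06 = 0.1196 yr.

0.120 yr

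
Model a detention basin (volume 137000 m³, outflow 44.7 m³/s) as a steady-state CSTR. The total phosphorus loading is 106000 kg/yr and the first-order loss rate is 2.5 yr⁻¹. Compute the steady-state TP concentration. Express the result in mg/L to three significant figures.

Outflow Q = 44.7 m³/s × 3.156e+07 s/yr = 1.411e+09 m³/yr.
Steady-state CSTR mass balance: W = Q·C + k·V·C, so C = W/(Q + kV).
Q + kV = 1.411e+09 + 2.5·137000 = 1.411e+09 m³/yr.
C = 106000/1.411e+09 = 7.513e-05 kg/m³ = 0.07513 mg/L.

0.0751 mg/L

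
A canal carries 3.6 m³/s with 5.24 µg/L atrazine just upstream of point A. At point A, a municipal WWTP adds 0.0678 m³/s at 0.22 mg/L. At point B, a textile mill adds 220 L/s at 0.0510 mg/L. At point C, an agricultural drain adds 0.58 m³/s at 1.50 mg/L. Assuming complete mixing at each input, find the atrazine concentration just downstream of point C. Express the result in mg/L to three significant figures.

0.205 mg/L

5.24 µg/L = 0.00524 mg/L.
After input A: C = (3.6·0.00524 + 0.0678·0.22) / 3.668 = 0.00921 mg/L.
220 L/s = 0.22 m³/s.
After input B: C = (3.668·0.00921 + 0.22·0.051) / 3.888 = 0.01157 mg/L.
After input C: C = (3.888·0.01157 + 0.58·1.5) / 4.468 = 0.2048 mg/L.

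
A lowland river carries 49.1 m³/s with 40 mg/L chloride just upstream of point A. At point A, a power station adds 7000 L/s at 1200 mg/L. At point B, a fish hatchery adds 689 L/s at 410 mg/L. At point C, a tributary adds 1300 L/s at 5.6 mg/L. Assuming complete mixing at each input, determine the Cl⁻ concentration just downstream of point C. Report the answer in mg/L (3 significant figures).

183 mg/L

7000 L/s = 7 m³/s.
After input A: C = (49.1·40 + 7·1200) / 56.1 = 184.7 mg/L.
689 L/s = 0.689 m³/s.
After input B: C = (56.1·184.7 + 0.689·410) / 56.79 = 187.5 mg/L.
1300 L/s = 1.3 m³/s.
After input C: C = (56.79·187.5 + 1.3·5.6) / 58.09 = 183.4 mg/L.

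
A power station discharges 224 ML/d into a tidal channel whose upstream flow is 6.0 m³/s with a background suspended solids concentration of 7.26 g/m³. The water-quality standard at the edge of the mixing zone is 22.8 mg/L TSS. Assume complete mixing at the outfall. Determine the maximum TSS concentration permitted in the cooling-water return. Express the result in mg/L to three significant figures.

224 ML/d = 2.593 m³/s.
Mass balance: 22.8·8.593 = 2.593·Cₑ + 6·7.26.
Cₑ = (195.9 − 43.56) / 2.593 = 58.76 mg/L.

58.8 mg/L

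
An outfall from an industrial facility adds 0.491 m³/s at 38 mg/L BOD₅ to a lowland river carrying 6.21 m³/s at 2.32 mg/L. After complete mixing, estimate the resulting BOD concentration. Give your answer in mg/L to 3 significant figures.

Conservation of mass across the mixing zone: C = (0.491·38 + 6.21·2.32) / (0.491 + 6.21) = 33.07/6.701 = 4.934 mg/L.

4.93 mg/L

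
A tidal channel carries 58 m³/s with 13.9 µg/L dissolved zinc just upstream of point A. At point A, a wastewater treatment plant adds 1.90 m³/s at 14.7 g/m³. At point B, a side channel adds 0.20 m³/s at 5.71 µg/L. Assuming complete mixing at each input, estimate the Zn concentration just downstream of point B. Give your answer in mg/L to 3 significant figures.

13.9 µg/L = 0.0139 mg/L.
After input A: C = (58·0.0139 + 1.9·14.7) / 59.9 = 0.4797 mg/L.
5.71 µg/L = 0.00571 mg/L.
After input B: C = (59.9·0.4797 + 0.2·0.00571) / 60.1 = 0.4782 mg/L.

0.478 mg/L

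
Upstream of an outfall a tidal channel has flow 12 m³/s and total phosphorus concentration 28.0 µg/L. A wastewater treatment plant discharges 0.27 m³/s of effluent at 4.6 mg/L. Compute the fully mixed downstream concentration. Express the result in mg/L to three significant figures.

28.0 µg/L = 0.028 mg/L.
Flow-weighted mixing gives C = (0.27·4.6 + 12·0.028) / (0.27 + 12) = 1.578/12.27 = 0.1286 mg/L.

0.129 mg/L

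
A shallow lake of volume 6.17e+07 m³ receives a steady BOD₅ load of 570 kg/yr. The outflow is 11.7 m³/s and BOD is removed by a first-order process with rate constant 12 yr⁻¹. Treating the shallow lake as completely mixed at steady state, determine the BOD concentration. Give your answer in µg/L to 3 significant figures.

0.514 µg/L

Outflow Q = 11.7 m³/s × 3.156e+07 s/yr = 3.692e+08 m³/yr.
Steady-state CSTR mass balance: W = Q·C + k·V·C, so C = W/(Q + kV).
Q + kV = 3.692e+08 + 12·6.17e+07 = 1.11e+09 m³/yr.
C = 570/1.11e+09 = 5.137e-07 kg/m³ = 0.0005137 mg/L = 0.5137 µg/L.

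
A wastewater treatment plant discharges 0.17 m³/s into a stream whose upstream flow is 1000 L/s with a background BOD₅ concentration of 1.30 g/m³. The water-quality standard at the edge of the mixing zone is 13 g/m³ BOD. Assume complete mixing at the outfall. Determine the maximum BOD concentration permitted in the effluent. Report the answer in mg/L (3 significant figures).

81.8 mg/L

1000 L/s = 1 m³/s.
Mass balance: 13·1.17 = 0.17·Cₑ + 1·1.3.
Cₑ = (15.21 − 1.3) / 0.17 = 81.82 mg/L.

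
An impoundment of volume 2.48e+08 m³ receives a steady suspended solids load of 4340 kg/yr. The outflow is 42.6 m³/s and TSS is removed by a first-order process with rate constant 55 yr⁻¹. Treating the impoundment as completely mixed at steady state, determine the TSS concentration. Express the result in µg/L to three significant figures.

0.290 µg/L

Outflow Q = 42.6 m³/s × 3.156e+07 s/yr = 1.344e+09 m³/yr.
Steady-state CSTR mass balance: W = Q·C + k·V·C, so C = W/(Q + kV).
Q + kV = 1.344e+09 + 55·2.48e+08 = 1.498e+10 m³/yr.
C = 4340/1.498e+10 = 2.896e-07 kg/m³ = 0.0002896 mg/L = 0.2896 µg/L.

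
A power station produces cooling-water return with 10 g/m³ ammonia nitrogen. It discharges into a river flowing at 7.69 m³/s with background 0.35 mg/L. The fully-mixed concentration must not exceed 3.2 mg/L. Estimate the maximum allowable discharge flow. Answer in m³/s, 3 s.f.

3.22 m³/s

Mass balance at complete mixing: C_std·(Q_w + Q_r) = Q_w·C_e + Q_r·C_b.
Rearranging, Q_w = Q_r·(C_std − C_b)/(C_e − C_std) = 7.69·(3.2 − 0.35) / (10 − 3.2) = 3.223 m³/s.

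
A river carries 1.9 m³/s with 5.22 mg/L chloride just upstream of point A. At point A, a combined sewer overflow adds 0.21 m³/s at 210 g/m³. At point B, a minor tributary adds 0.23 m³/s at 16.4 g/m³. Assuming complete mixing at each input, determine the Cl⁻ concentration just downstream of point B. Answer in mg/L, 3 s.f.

24.7 mg/L

After input A: C = (1.9·5.22 + 0.21·210) / 2.11 = 25.6 mg/L.
After input B: C = (2.11·25.6 + 0.23·16.4) / 2.34 = 24.7 mg/L.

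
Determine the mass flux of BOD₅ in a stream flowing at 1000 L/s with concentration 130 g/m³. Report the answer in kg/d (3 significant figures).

1000 L/s = 1 m³/s.
Mass flux = Q·C = 1 m³/s × 130 g/m³ = 130 g/s.
= 130 g/s × 86.4 = 1.123e+04 kg/d.

11200 kg/d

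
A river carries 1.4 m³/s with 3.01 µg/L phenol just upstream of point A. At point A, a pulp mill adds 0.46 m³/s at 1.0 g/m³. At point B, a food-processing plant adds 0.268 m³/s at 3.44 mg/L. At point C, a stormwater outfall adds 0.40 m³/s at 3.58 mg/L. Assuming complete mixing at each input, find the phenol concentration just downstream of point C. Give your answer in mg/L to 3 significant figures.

3.01 µg/L = 0.00301 mg/L.
After input A: C = (1.4·0.00301 + 0.46·1) / 1.86 = 0.2496 mg/L.
After input B: C = (1.86·0.2496 + 0.268·3.44) / 2.128 = 0.6514 mg/L.
After input C: C = (2.128·0.6514 + 0.4·3.58) / 2.528 = 1.115 mg/L.

1.11 mg/L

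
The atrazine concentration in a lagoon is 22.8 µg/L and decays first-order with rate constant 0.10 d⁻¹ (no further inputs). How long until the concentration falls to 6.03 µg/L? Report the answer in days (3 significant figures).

13.3 d

t = ln(C₀/C)/k = ln(22.8/6.03)/0.10 = 1.33/0.10 = 13.3 d.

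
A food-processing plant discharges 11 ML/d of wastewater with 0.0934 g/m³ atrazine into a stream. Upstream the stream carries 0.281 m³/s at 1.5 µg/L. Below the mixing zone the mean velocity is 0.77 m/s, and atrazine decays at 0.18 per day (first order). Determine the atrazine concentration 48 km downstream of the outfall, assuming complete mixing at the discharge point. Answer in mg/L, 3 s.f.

11 ML/d = 0.1273 m³/s.
1.5 µg/L = 0.0015 mg/L.
After complete mixing, C₀ = (0.1273·0.0934 + 0.281·0.0015) / 0.4083 = 0.03015 mg/L.
Travel time t = 4.8e+04 m / 0.77 m/s = 6.234e+04 s = 0.7215 d.
C = 0.03015·exp(−0.18·0.7215) = 0.03015·0.8782 = 0.02648 mg/L.

0.0265 mg/L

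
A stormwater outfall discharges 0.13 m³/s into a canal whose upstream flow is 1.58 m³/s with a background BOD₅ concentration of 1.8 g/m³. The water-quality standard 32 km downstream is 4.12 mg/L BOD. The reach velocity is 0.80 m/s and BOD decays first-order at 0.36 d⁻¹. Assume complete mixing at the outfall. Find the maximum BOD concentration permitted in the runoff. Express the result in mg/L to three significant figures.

Travel time to the compliance point: t = 3.2e+04/0.80 = 4e+04 s = 0.463 d; decay factor exp(−0.36·0.463) = 0.8465.
So the concentration just after mixing may be at most 4.12/0.8465 = 4.867 mg/L.
Mass balance: 4.867·1.71 = 0.13·Cₑ + 1.58·1.8.
Cₑ = (8.323 − 2.844) / 0.13 = 42.15 mg/L.

42.1 mg/L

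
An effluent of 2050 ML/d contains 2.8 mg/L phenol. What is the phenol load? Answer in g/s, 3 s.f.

66.4 g/s

2050 ML/d = 23.73 m³/s.
Mass flux = Q·C = 23.73 m³/s × 2.8 g/m³ = 66.44 g/s.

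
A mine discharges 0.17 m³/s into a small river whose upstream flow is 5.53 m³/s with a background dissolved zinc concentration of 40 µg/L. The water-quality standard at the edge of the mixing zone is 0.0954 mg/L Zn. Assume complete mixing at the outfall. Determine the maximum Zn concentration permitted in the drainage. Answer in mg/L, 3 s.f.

1.90 mg/L

40 µg/L = 0.04 mg/L.
Mass balance: 0.0954·5.7 = 0.17·Cₑ + 5.53·0.04.
Cₑ = (0.5438 − 0.2212) / 0.17 = 1.898 mg/L.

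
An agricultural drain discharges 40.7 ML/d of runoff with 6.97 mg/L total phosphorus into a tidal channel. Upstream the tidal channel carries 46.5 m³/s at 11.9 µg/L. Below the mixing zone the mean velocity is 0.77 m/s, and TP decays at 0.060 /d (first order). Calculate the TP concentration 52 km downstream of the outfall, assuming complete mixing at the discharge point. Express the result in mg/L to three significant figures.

40.7 ML/d = 0.4711 m³/s.
11.9 µg/L = 0.0119 mg/L.
After complete mixing, C₀ = (0.4711·6.97 + 46.5·0.0119) / 46.97 = 0.08168 mg/L.
Travel time t = 5.2e+04 m / 0.77 m/s = 6.753e+04 s = 0.7816 d.
C = 0.08168·exp(−0.060·0.7816) = 0.08168·0.9542 = 0.07794 mg/L.

0.0779 mg/L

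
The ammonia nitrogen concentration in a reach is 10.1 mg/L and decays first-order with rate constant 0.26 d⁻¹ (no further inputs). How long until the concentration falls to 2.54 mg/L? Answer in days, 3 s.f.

t = ln(C₀/C)/k = ln(10.1/2.54)/0.26 = 1.38/0.26 = 5.309 d.

5.31 d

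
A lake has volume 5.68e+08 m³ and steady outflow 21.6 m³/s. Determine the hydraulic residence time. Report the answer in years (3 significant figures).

Q = 21.6 m³/s × 3.156e+07 s/yr = 6.816e+08 m³/yr.
Hydraulic residence time τ = V/Q = 5.68e+08/6.816e+08 = 0.8333 yr.

0.833 yr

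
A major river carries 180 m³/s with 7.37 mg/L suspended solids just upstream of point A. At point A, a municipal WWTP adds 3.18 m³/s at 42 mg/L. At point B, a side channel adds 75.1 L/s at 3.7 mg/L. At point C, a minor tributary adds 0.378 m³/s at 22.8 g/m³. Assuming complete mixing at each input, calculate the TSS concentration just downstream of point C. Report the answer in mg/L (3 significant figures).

8.00 mg/L

After input A: C = (180·7.37 + 3.18·42) / 183.2 = 7.971 mg/L.
75.1 L/s = 0.0751 m³/s.
After input B: C = (183.2·7.971 + 0.0751·3.7) / 183.3 = 7.969 mg/L.
After input C: C = (183.3·7.969 + 0.378·22.8) / 183.6 = 8 mg/L.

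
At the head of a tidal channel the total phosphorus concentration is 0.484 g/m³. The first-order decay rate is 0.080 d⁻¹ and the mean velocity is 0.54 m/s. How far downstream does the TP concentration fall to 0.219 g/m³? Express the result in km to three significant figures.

462 km

From C = C₀·e^(−kt), t = ln(C₀/C)/k = ln(0.484/0.219)/0.080 = 0.793/0.080 = 9.913 d.
Distance = v·t = 0.54 m/s × 8.565e+05 s = 4.625e+05 m = 462.5 km.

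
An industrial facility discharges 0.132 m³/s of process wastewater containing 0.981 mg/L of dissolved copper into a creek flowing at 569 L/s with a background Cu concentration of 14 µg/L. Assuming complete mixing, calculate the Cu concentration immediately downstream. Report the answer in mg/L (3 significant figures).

569 L/s = 0.569 m³/s.
14 µg/L = 0.014 mg/L.
By mass balance at complete mixing, C = (0.132·0.981 + 0.569·0.014) / (0.132 + 0.569) = 0.1375/0.701 = 0.1961 mg/L.

0.196 mg/L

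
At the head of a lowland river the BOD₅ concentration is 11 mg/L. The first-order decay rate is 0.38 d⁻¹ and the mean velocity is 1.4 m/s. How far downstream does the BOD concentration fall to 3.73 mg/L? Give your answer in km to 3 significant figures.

From C = C₀·e^(−kt), t = ln(C₀/C)/k = ln(11/3.73)/0.38 = 1.081/0.38 = 2.846 d.
Distance = v·t = 1.4 m/s × 2.459e+05 s = 3.443e+05 m = 344.3 km.

344 km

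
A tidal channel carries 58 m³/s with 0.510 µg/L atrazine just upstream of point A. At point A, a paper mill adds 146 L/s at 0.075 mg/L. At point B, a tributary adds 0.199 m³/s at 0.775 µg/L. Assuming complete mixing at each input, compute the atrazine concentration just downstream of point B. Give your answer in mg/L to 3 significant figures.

0.510 µg/L = 0.00051 mg/L.
146 L/s = 0.146 m³/s.
After input A: C = (58·0.00051 + 0.146·0.075) / 58.15 = 0.000697 mg/L.
0.775 µg/L = 0.000775 mg/L.
After input B: C = (58.15·0.000697 + 0.199·0.000775) / 58.34 = 0.0006973 mg/L.

0.000697 mg/L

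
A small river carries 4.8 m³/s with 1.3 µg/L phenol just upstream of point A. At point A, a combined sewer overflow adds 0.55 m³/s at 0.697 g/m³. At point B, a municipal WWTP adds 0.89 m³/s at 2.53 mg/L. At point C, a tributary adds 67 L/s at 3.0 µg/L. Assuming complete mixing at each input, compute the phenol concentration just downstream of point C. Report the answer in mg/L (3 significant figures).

1.3 µg/L = 0.0013 mg/L.
After input A: C = (4.8·0.0013 + 0.55·0.697) / 5.35 = 0.07282 mg/L.
After input B: C = (5.35·0.07282 + 0.89·2.53) / 6.24 = 0.4233 mg/L.
67 L/s = 0.067 m³/s.
3.0 µg/L = 0.003 mg/L.
After input C: C = (6.24·0.4233 + 0.067·0.003) / 6.307 = 0.4188 mg/L.

0.419 mg/L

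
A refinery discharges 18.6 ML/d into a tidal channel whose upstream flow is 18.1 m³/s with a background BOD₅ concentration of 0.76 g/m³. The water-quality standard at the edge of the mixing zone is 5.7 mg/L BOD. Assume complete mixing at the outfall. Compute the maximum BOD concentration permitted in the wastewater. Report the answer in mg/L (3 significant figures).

421 mg/L

18.6 ML/d = 0.2153 m³/s.
Mass balance: 5.7·18.32 = 0.2153·Cₑ + 18.1·0.76.
Cₑ = (104.4 − 13.76) / 0.2153 = 421 mg/L.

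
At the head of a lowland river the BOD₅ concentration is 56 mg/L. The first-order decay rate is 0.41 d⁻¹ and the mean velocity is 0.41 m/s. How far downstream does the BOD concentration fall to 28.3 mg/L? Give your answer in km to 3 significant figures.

From C = C₀·e^(−kt), t = ln(C₀/C)/k = ln(56/28.3)/0.41 = 0.6825/0.41 = 1.665 d.
Distance = v·t = 0.41 m/s × 1.438e+05 s = 5.897e+04 m = 58.97 km.

59.0 km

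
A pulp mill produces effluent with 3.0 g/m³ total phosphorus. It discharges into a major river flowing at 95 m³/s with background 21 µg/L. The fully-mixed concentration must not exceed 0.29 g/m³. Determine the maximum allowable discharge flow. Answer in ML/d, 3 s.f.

21 µg/L = 0.021 mg/L.
Mass balance at complete mixing: C_std·(Q_w + Q_r) = Q_w·C_e + Q_r·C_b.
Rearranging, Q_w = Q_r·(C_std − C_b)/(C_e − C_std) = 95·(0.29 − 0.021) / (3 − 0.29) = 9.43 m³/s.
= 814.7 ML/d.

815 ML/d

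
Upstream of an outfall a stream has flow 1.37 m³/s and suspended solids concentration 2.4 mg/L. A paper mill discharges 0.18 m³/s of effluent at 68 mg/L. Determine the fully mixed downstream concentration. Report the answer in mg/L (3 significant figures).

Conservation of mass across the mixing zone: C = (0.18·68 + 1.37·2.4) / (0.18 + 1.37) = 15.53/1.55 = 10.02 mg/L.

10.0 mg/L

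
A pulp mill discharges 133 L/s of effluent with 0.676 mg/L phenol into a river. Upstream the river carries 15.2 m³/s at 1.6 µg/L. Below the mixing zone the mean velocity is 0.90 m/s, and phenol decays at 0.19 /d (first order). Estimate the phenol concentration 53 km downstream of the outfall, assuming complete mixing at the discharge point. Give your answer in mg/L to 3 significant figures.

0.00654 mg/L

133 L/s = 0.133 m³/s.
1.6 µg/L = 0.0016 mg/L.
After complete mixing, C₀ = (0.133·0.676 + 15.2·0.0016) / 15.33 = 0.00745 mg/L.
Travel time t = 5.3e+04 m / 0.90 m/s = 5.889e+04 s = 0.6816 d.
C = 0.00745·exp(−0.19·0.6816) = 0.00745·0.8785 = 0.006545 mg/L.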